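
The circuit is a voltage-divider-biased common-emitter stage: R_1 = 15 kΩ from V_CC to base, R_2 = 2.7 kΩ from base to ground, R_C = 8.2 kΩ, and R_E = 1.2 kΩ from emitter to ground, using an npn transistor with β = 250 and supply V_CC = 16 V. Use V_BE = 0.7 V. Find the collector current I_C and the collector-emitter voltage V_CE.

I_C ≈ 1.4 mA, V_CE ≈ 2.5 V

Thevenize the base divider: V_Th = V_CC·R_2/(R_1+R_2) = 16×2.7/17.7 = 2.44 V, R_Th = R_1‖R_2 = 2.29 kΩ.
Base-emitter loop: V_Th = I_B·R_Th + V_BE + (β+1)I_B·R_E, so I_B = (2.44 − 0.7) / (2.29 + 251×1.2) = 0.00574 mA.
I_C = β·I_B = 250×0.00574 = 1.43 mA, and I_E = (β+1)I_B = 1.44 mA.
V_CE = V_CC − I_C·R_C − I_E·R_E = 16 − 1.43×8.2 − 1.44×1.2 = 2.51 V.
V_CE = 2.51 V > 0.2 V confirms active-region operation.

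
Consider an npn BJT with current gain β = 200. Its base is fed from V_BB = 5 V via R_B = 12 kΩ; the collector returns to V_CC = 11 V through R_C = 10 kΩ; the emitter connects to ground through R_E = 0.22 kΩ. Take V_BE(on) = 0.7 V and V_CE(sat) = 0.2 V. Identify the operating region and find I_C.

Assume active: I_B = (5 − 0.7)/(12 + 201×0.22) = 0.0765 mA, I_C = β·I_B = 15.3 mA.
Then V_CE = 11 − 15.3×10 − 15.4×0.22 = -145 V < 0.2 V — the active assumption fails.
Re-solve with V_CE = 0.2 V. KCL at the emitter: V_E/R_E = (V_BB−0.7−V_E)/R_B + (V_CC−0.2−V_E)/R_C, giving V_E = 0.304 V.
I_C = (V_CC − 0.2 − V_E)/R_C = (10.8 − 0.304)/10 = 1.05 mA.
Check: I_B = (4.3 − 0.304)/12 = 0.333 mA, and β·I_B = 66.6 mA > I_C, confirming saturation.

saturation; I_C ≈ 1 mA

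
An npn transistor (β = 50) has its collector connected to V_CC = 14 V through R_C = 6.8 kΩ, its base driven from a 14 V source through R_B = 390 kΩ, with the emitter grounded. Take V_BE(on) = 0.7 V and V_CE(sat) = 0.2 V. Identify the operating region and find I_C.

active; I_C ≈ 1.7 mA

Assume active. Base-emitter loop: I_B = (V_BB − V_BE)/R_B = (14 − 0.7)/390 = 0.0341 mA.
I_C = β·I_B = 50×0.0341 = 1.71 mA.
V_CE = V_CC − I_C·R_C = 14 − 1.71×6.8 = 2.41 V > V_CE(sat), so the active-region assumption holds.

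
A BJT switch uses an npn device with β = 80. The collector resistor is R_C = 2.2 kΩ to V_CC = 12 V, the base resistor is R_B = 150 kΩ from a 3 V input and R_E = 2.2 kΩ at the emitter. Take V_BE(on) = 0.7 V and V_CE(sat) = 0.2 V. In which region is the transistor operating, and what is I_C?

Assume active. Base-emitter loop: I_B = (V_BB − V_BE)/(R_B + (β+1)R_E) = (3 − 0.7)/(150 + 81×2.2) = 0.00701 mA.
I_C = β·I_B = 80×0.00701 = 0.561 mA.
V_CE = V_CC − I_C·R_C − I_E·R_E = 12 − 0.561×2.2 − 0.568×2.2 = 9.52 V > V_CE(sat), so the active-region assumption holds.

active; I_C ≈ 0.56 mA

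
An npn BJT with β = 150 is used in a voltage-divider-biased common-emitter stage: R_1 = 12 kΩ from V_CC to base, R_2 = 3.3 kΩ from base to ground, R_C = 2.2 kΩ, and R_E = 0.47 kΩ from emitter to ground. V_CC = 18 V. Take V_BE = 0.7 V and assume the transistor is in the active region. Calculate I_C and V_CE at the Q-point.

I_C ≈ 6.5 mA, V_CE ≈ 0.65 V

Thevenize the base divider: V_Th = V_CC·R_2/(R_1+R_2) = 18×3.3/15.3 = 3.88 V, R_Th = R_1‖R_2 = 2.59 kΩ.
Base-emitter loop: V_Th = I_B·R_Th + V_BE + (β+1)I_B·R_E, so I_B = (3.88 − 0.7) / (2.59 + 151×0.47) = 0.0433 mA.
I_C = β·I_B = 150×0.0433 = 6.49 mA, and I_E = (β+1)I_B = 6.53 mA.
V_CE = V_CC − I_C·R_C − I_E·R_E = 18 − 6.49×2.2 − 6.53×0.47 = 0.653 V.
V_CE = 0.653 V > 0.2 V confirms active-region operation.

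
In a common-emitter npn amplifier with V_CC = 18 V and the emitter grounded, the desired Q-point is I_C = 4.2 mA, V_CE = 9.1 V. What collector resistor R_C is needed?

Collector loop: V_CC = I_C·R_C + V_CE.
R_C = (V_CC − V_CE)/I_C = (18 − 9.1)/4.2 = 2.12 kΩ.

R_C ≈ 2.1 kΩ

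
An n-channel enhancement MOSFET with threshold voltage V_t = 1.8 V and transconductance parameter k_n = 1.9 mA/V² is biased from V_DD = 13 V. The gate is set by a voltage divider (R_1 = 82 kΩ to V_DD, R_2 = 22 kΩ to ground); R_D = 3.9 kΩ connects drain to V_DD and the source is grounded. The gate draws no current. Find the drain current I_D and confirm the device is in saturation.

V_G = V_DD·R_2/(R_1+R_2) = 13×22/104 = 2.75 V. With the source grounded, V_GS = V_G = 2.75 V.
Assume saturation: I_D = (k_n/2)(V_GS − V_t)² = (1.9/2)×(2.75 − 1.8)² = 0.95×0.95² = 0.857 mA.
V_DS = V_DD − I_D·R_D = 13 − 0.857×3.9 = 9.66 V.
Saturation requires V_DS ≥ V_GS − V_t = 0.95 V; 9.66 ≥ 0.95 ✓.

I_D ≈ 0.86 mA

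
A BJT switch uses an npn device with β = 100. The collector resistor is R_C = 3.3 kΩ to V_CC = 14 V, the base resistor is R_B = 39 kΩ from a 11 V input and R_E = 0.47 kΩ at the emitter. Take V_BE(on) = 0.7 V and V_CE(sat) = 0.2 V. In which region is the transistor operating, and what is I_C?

Assume active: I_B = (11 − 0.7)/(39 + 101×0.47) = 0.119 mA, I_C = β·I_B = 11.9 mA.
Then V_CE = 14 − 11.9×3.3 − 12×0.47 = -31 V < 0.2 V — the active assumption fails.
Re-solve with V_CE = 0.2 V. KCL at the emitter: V_E/R_E = (V_BB−0.7−V_E)/R_B + (V_CC−0.2−V_E)/R_C, giving V_E = 1.81 V.
I_C = (V_CC − 0.2 − V_E)/R_C = (13.8 − 1.81)/3.3 = 3.63 mA.
Check: I_B = (10.3 − 1.81)/39 = 0.218 mA, and β·I_B = 21.8 mA > I_C, confirming saturation.

saturation; I_C ≈ 3.6 mA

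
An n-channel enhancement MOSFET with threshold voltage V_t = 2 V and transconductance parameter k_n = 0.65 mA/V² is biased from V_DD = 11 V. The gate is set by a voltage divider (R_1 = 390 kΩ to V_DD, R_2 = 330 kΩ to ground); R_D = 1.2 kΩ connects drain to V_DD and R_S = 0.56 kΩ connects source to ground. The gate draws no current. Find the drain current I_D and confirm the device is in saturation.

I_D ≈ 1.5 mA

V_G = V_DD·R_2/(R_1+R_2) = 11×330/720 = 5.04 V.
Assume saturation: I_D = (k_n/2)(V_GS − V_t)² with V_GS = V_G − I_D·R_S = 5.04 − 0.56·I_D.
Substituting gives 0.102·I_D² − 2.11·I_D + 3.01 = 0, with roots I_D = 1.54 or 19.1 mA.
The root I_D = 19.1 mA gives V_GS = -5.67 V ≤ V_t, so take I_D = 1.54 mA.
Then V_GS = 4.18 V and V_DS = V_DD − I_D(R_D+R_S) = 11 − 1.54×1.76 = 8.29 V.
Saturation requires V_DS ≥ V_GS − V_t = 2.18 V; 8.29 ≥ 2.18 ✓.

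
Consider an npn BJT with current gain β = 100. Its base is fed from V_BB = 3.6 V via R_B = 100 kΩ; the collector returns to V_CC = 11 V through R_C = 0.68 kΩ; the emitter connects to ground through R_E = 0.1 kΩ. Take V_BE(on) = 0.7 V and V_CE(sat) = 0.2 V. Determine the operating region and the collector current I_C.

active; I_C ≈ 2.6 mA

Assume active. Base-emitter loop: I_B = (V_BB − V_BE)/(R_B + (β+1)R_E) = (3.6 − 0.7)/(100 + 101×0.1) = 0.0263 mA.
I_C = β·I_B = 100×0.0263 = 2.63 mA.
V_CE = V_CC − I_C·R_C − I_E·R_E = 11 − 2.63×0.68 − 2.66×0.1 = 8.94 V > V_CE(sat), so the active-region assumption holds.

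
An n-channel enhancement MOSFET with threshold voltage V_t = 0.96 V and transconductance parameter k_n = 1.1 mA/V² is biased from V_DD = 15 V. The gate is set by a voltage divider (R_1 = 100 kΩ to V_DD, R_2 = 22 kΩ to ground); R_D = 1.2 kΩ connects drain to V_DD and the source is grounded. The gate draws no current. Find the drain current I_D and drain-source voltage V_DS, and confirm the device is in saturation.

I_D ≈ 1.7 mA, V_DS ≈ 13 V

V_G = V_DD·R_2/(R_1+R_2) = 15×22/122 = 2.7 V. With the source grounded, V_GS = V_G = 2.7 V.
Assume saturation: I_D = (k_n/2)(V_GS − V_t)² = (1.1/2)×(2.7 − 0.96)² = 0.55×1.74² = 1.67 mA.
V_DS = V_DD − I_D·R_D = 15 − 1.67×1.2 = 13 V.
Saturation requires V_DS ≥ V_GS − V_t = 1.74 V; 13 ≥ 1.74 ✓.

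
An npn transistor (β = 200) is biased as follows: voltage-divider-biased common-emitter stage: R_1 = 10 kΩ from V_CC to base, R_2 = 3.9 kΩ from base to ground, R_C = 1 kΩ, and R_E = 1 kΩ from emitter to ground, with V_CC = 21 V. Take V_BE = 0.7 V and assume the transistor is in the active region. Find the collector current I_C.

I_C ≈ 5.1 mA

Thevenize the base divider: V_Th = V_CC·R_2/(R_1+R_2) = 21×3.9/13.9 = 5.89 V, R_Th = R_1‖R_2 = 2.81 kΩ.
Base-emitter loop: V_Th = I_B·R_Th + V_BE + (β+1)I_B·R_E, so I_B = (5.89 − 0.7) / (2.81 + 201×1) = 0.0255 mA.
I_C = β·I_B = 200×0.0255 = 5.1 mA, and I_E = (β+1)I_B = 5.12 mA.
V_CE = V_CC − I_C·R_C − I_E·R_E = 21 − 5.1×1 − 5.12×1 = 10.8 V.
V_CE = 10.8 V > 0.2 V confirms active-region operation.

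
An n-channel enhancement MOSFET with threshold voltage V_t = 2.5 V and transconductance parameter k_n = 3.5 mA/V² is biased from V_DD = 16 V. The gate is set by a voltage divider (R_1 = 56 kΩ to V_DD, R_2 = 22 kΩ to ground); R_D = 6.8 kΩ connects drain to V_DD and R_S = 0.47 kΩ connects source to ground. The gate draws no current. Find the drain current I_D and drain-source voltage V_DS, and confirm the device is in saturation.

V_G = V_DD·R_2/(R_1+R_2) = 16×22/78 = 4.51 V.
Assume saturation: I_D = (k_n/2)(V_GS − V_t)² with V_GS = V_G − I_D·R_S = 4.51 − 0.47·I_D.
Substituting gives 0.387·I_D² − 4.31·I_D + 7.09 = 0, with roots I_D = 2.01 or 9.15 mA.
The root I_D = 9.15 mA gives V_GS = 0.214 V ≤ V_t, so take I_D = 2.01 mA.
Then V_GS = 3.57 V and V_DS = V_DD − I_D(R_D+R_S) = 16 − 2.01×7.27 = 1.42 V.
Saturation requires V_DS ≥ V_GS − V_t = 1.07 V; 1.42 ≥ 1.07 ✓.

I_D ≈ 2 mA, V_DS ≈ 1.4 V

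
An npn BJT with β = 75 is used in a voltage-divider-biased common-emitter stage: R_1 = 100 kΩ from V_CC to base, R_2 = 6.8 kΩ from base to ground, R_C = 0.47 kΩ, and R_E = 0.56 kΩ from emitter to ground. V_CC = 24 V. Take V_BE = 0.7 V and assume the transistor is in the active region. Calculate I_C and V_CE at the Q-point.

Thevenize the base divider: V_Th = V_CC·R_2/(R_1+R_2) = 24×6.8/107 = 1.53 V, R_Th = R_1‖R_2 = 6.37 kΩ.
Base-emitter loop: V_Th = I_B·R_Th + V_BE + (β+1)I_B·R_E, so I_B = (1.53 − 0.7) / (6.37 + 76×0.56) = 0.0169 mA.
I_C = β·I_B = 75×0.0169 = 1.27 mA, and I_E = (β+1)I_B = 1.29 mA.
V_CE = V_CC − I_C·R_C − I_E·R_E = 24 − 1.27×0.47 − 1.29×0.56 = 22.7 V.
V_CE = 22.7 V > 0.2 V confirms active-region operation.

I_C ≈ 1.3 mA, V_CE ≈ 23 V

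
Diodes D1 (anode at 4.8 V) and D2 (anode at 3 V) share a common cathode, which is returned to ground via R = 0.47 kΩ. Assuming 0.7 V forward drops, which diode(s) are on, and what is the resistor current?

Only D1 conducts; I_R ≈ 8.7 mA

Assume both conduct. Then node N would need to be at both 4.8−0.7 = 4.1 V and 3−0.7 = 2.3 V, which is impossible.
Assume only D1 conducts: V_N = 4.8 − 0.7 = 4.1 V, so I_R = 4.1/0.47 = 8.72 mA.
Check D2: its anode-to-cathode voltage is 3 − 4.1 = -1.1 V < 0.7 V, so it is off. The assumption is consistent.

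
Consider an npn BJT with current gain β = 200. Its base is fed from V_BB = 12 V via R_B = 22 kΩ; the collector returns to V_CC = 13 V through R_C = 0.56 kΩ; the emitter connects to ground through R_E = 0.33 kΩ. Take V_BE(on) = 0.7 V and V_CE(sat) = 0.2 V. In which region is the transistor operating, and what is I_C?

saturation; I_C ≈ 14 mA

Assume active: I_B = (12 − 0.7)/(22 + 201×0.33) = 0.128 mA, I_C = β·I_B = 25.6 mA.
Then V_CE = 13 − 25.6×0.56 − 25.7×0.33 = -9.81 V < 0.2 V — the active assumption fails.
Re-solve with V_CE = 0.2 V. KCL at the emitter: V_E/R_E = (V_BB−0.7−V_E)/R_B + (V_CC−0.2−V_E)/R_C, giving V_E = 4.81 V.
I_C = (V_CC − 0.2 − V_E)/R_C = (12.8 − 4.81)/0.56 = 14.3 mA.
Check: I_B = (11.3 − 4.81)/22 = 0.295 mA, and β·I_B = 59 mA > I_C, confirming saturation.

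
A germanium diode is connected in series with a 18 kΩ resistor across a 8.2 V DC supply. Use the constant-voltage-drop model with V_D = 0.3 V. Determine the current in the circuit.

I ≈ 0.44 mA

KVL around the loop: 8.2 = V_D + I·R = 0.3 + I × 18 kΩ.
So I = (8.2 − 0.3) / 18 kΩ = 7.9 / 18 = 0.439 mA.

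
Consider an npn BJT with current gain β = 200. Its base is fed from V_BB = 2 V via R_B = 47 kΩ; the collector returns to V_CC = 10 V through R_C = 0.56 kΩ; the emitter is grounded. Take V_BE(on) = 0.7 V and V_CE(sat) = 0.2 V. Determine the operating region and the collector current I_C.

active; I_C ≈ 5.5 mA

Assume active. Base-emitter loop: I_B = (V_BB − V_BE)/R_B = (2 − 0.7)/47 = 0.0277 mA.
I_C = β·I_B = 200×0.0277 = 5.53 mA.
V_CE = V_CC − I_C·R_C = 10 − 5.53×0.56 = 6.9 V > V_CE(sat), so the active-region assumption holds.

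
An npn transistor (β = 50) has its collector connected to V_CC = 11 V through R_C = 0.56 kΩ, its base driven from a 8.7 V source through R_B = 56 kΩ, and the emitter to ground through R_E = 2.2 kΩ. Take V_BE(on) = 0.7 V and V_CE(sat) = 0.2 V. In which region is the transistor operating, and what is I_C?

active; I_C ≈ 2.4 mA

Assume active. Base-emitter loop: I_B = (V_BB − V_BE)/(R_B + (β+1)R_E) = (8.7 − 0.7)/(56 + 51×2.2) = 0.0476 mA.
I_C = β·I_B = 50×0.0476 = 2.38 mA.
V_CE = V_CC − I_C·R_C − I_E·R_E = 11 − 2.38×0.56 − 2.43×2.2 = 4.33 V > V_CE(sat), so the active-region assumption holds.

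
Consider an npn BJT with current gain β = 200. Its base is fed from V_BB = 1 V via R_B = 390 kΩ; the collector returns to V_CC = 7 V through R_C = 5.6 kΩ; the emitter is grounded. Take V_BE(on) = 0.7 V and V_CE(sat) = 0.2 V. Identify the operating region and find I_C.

active; I_C ≈ 0.15 mA

Assume active. Base-emitter loop: I_B = (V_BB − V_BE)/R_B = (1 − 0.7)/390 = 0.000769 mA.
I_C = β·I_B = 200×0.000769 = 0.154 mA.
V_CE = V_CC − I_C·R_C = 7 − 0.154×5.6 = 6.14 V > V_CE(sat), so the active-region assumption holds.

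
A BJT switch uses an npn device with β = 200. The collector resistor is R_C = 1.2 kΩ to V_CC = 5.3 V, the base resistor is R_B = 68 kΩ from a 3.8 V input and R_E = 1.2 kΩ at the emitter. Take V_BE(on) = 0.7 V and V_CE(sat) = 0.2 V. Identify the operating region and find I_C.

Assume active. Base-emitter loop: I_B = (V_BB − V_BE)/(R_B + (β+1)R_E) = (3.8 − 0.7)/(68 + 201×1.2) = 0.01 mA.
I_C = β·I_B = 200×0.01 = 2.01 mA.
V_CE = V_CC − I_C·R_C − I_E·R_E = 5.3 − 2.01×1.2 − 2.02×1.2 = 0.476 V > V_CE(sat), so the active-region assumption holds.

active; I_C ≈ 2 mA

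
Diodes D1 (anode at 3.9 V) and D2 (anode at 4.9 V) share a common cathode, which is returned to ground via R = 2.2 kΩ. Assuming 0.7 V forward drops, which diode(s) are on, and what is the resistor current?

Only D2 conducts; I_R ≈ 1.9 mA

Assume both conduct. Then node N would need to be at both 3.9−0.7 = 3.2 V and 4.9−0.7 = 4.2 V, which is impossible.
Assume only D2 conducts: V_N = 4.9 − 0.7 = 4.2 V, so I_R = 4.2/2.2 = 1.91 mA.
Check D1: its anode-to-cathode voltage is 3.9 − 4.2 = -0.3 V < 0.7 V, so it is off. The assumption is consistent.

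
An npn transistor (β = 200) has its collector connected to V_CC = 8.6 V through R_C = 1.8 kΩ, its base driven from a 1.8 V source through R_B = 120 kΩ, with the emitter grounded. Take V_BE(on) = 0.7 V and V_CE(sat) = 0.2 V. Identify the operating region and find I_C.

Assume active. Base-emitter loop: I_B = (V_BB − V_BE)/R_B = (1.8 − 0.7)/120 = 0.00917 mA.
I_C = β·I_B = 200×0.00917 = 1.83 mA.
V_CE = V_CC − I_C·R_C = 8.6 − 1.83×1.8 = 5.3 V > V_CE(sat), so the active-region assumption holds.

active; I_C ≈ 1.8 mA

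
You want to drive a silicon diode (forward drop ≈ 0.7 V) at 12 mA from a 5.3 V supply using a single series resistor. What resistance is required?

R ≈ 0.38 kΩ

The resistor drops V_S − V_D = 5.3 − 0.7 = 4.6 V at 12 mA.
R = 4.6 V / 12 mA = 0.383 kΩ.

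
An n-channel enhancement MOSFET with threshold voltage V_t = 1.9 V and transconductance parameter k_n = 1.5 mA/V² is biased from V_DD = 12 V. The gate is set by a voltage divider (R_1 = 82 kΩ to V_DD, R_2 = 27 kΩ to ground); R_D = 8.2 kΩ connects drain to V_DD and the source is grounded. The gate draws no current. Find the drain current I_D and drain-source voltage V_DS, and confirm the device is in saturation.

V_G = V_DD·R_2/(R_1+R_2) = 12×27/109 = 2.97 V. With the source grounded, V_GS = V_G = 2.97 V.
Assume saturation: I_D = (k_n/2)(V_GS − V_t)² = (1.5/2)×(2.97 − 1.9)² = 0.75×1.07² = 0.863 mA.
V_DS = V_DD − I_D·R_D = 12 − 0.863×8.2 = 4.93 V.
Saturation requires V_DS ≥ V_GS − V_t = 1.07 V; 4.93 ≥ 1.07 ✓.

I_D ≈ 0.86 mA, V_DS ≈ 4.9 V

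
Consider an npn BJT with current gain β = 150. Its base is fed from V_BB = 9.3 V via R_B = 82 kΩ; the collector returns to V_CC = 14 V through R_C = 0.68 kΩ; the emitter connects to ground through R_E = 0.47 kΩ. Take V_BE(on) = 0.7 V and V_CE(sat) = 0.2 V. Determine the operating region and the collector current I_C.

active; I_C ≈ 8.4 mA

Assume active. Base-emitter loop: I_B = (V_BB − V_BE)/(R_B + (β+1)R_E) = (9.3 − 0.7)/(82 + 151×0.47) = 0.0562 mA.
I_C = β·I_B = 150×0.0562 = 8.43 mA.
V_CE = V_CC − I_C·R_C − I_E·R_E = 14 − 8.43×0.68 − 8.49×0.47 = 4.28 V > V_CE(sat), so the active-region assumption holds.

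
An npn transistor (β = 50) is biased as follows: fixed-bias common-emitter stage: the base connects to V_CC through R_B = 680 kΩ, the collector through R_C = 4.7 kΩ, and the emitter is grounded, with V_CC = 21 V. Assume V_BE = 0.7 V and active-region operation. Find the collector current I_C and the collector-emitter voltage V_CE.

I_C ≈ 1.5 mA, V_CE ≈ 14 V

Base loop: V_CC = I_B·R_B + V_BE, so I_B = (21 − 0.7)/680 kΩ = 0.0299 mA.
In the active region I_C = β·I_B = 50 × 0.0299 = 1.49 mA.
Collector loop: V_CE = V_CC − I_C·R_C = 21 − 1.49×4.7 = 14 V.
Since V_CE = 14 V > V_CE(sat) ≈ 0.2 V, the transistor is in the active region as assumed.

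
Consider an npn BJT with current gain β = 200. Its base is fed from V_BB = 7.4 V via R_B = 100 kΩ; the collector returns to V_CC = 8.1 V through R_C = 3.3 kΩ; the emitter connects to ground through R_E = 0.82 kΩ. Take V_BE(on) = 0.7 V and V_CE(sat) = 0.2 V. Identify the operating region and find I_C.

Assume active: I_B = (7.4 − 0.7)/(100 + 201×0.82) = 0.0253 mA, I_C = β·I_B = 5.06 mA.
Then V_CE = 8.1 − 5.06×3.3 − 5.09×0.82 = -12.8 V < 0.2 V — the active assumption fails.
Re-solve with V_CE = 0.2 V. KCL at the emitter: V_E/R_E = (V_BB−0.7−V_E)/R_B + (V_CC−0.2−V_E)/R_C, giving V_E = 1.61 V.
I_C = (V_CC − 0.2 − V_E)/R_C = (7.9 − 1.61)/3.3 = 1.91 mA.
Check: I_B = (6.7 − 1.61)/100 = 0.0509 mA, and β·I_B = 10.2 mA > I_C, confirming saturation.

saturation; I_C ≈ 1.9 mA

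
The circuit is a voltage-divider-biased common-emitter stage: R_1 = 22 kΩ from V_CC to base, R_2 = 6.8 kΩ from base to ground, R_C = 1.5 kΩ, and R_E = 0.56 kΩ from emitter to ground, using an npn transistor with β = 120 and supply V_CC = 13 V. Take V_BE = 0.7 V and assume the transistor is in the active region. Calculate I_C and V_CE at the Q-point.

I_C ≈ 3.9 mA, V_CE ≈ 5 V

Thevenize the base divider: V_Th = V_CC·R_2/(R_1+R_2) = 13×6.8/28.8 = 3.07 V, R_Th = R_1‖R_2 = 5.19 kΩ.
Base-emitter loop: V_Th = I_B·R_Th + V_BE + (β+1)I_B·R_E, so I_B = (3.07 − 0.7) / (5.19 + 121×0.56) = 0.0325 mA.
I_C = β·I_B = 120×0.0325 = 3.9 mA, and I_E = (β+1)I_B = 3.93 mA.
V_CE = V_CC − I_C·R_C − I_E·R_E = 13 − 3.9×1.5 − 3.93×0.56 = 4.95 V.
V_CE = 4.95 V > 0.2 V confirms active-region operation.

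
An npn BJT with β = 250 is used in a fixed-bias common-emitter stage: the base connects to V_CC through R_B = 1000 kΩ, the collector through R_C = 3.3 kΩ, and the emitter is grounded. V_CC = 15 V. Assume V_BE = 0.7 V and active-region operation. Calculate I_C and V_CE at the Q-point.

Base loop: V_CC = I_B·R_B + V_BE, so I_B = (15 − 0.7)/1000 kΩ = 0.0143 mA.
In the active region I_C = β·I_B = 250 × 0.0143 = 3.58 mA.
Collector loop: V_CE = V_CC − I_C·R_C = 15 − 3.58×3.3 = 3.2 V.
Since V_CE = 3.2 V > V_CE(sat) ≈ 0.2 V, the transistor is in the active region as assumed.

I_C ≈ 3.6 mA, V_CE ≈ 3.2 V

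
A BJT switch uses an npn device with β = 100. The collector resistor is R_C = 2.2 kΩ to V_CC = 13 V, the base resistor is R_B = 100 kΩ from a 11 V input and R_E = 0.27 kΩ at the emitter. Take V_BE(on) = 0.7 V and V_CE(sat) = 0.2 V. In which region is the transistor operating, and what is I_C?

Assume active: I_B = (11 − 0.7)/(100 + 101×0.27) = 0.0809 mA, I_C = β·I_B = 8.09 mA.
Then V_CE = 13 − 8.09×2.2 − 8.17×0.27 = -7.01 V < 0.2 V — the active assumption fails.
Re-solve with V_CE = 0.2 V. KCL at the emitter: V_E/R_E = (V_BB−0.7−V_E)/R_B + (V_CC−0.2−V_E)/R_C, giving V_E = 1.42 V.
I_C = (V_CC − 0.2 − V_E)/R_C = (12.8 − 1.42)/2.2 = 5.17 mA.
Check: I_B = (10.3 − 1.42)/100 = 0.0888 mA, and β·I_B = 8.88 mA > I_C, confirming saturation.

saturation; I_C ≈ 5.2 mA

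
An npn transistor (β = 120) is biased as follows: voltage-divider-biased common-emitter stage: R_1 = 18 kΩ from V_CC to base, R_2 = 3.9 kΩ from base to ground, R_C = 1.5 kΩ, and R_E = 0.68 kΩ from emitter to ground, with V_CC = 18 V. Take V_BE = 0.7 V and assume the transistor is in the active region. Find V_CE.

Thevenize the base divider: V_Th = V_CC·R_2/(R_1+R_2) = 18×3.9/21.9 = 3.21 V, R_Th = R_1‖R_2 = 3.21 kΩ.
Base-emitter loop: V_Th = I_B·R_Th + V_BE + (β+1)I_B·R_E, so I_B = (3.21 − 0.7) / (3.21 + 121×0.68) = 0.0293 mA.
I_C = β·I_B = 120×0.0293 = 3.52 mA, and I_E = (β+1)I_B = 3.55 mA.
V_CE = V_CC − I_C·R_C − I_E·R_E = 18 − 3.52×1.5 − 3.55×0.68 = 10.3 V.
V_CE = 10.3 V > 0.2 V confirms active-region operation.

V_CE ≈ 10 V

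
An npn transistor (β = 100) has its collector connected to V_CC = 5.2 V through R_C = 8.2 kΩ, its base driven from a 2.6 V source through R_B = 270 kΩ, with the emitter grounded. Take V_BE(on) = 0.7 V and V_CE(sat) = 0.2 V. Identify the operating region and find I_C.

Assume active: I_B = (2.6 − 0.7)/270 = 0.00704 mA, giving I_C = β·I_B = 0.704 mA.
But then V_CE = 5.2 − 0.704×8.2 = -0.57 V < V_CE(sat) = 0.2 V — impossible in the active region.
So the transistor is saturated. With V_CE = 0.2 V, I_C = (V_CC − 0.2)/R_C = 5/8.2 = 0.61 mA.
Check: β·I_B = 0.704 mA > I_C = 0.61 mA, confirming saturation.

saturation; I_C ≈ 0.61 mA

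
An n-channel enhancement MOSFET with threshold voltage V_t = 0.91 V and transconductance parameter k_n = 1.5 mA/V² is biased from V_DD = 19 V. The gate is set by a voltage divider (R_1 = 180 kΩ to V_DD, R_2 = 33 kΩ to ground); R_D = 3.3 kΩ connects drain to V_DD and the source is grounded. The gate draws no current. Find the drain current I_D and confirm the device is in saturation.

I_D ≈ 3.1 mA

V_G = V_DD·R_2/(R_1+R_2) = 19×33/213 = 2.94 V. With the source grounded, V_GS = V_G = 2.94 V.
Assume saturation: I_D = (k_n/2)(V_GS − V_t)² = (1.5/2)×(2.94 − 0.91)² = 0.75×2.03² = 3.1 mA.
V_DS = V_DD − I_D·R_D = 19 − 3.1×3.3 = 8.76 V.
Saturation requires V_DS ≥ V_GS − V_t = 2.03 V; 8.76 ≥ 2.03 ✓.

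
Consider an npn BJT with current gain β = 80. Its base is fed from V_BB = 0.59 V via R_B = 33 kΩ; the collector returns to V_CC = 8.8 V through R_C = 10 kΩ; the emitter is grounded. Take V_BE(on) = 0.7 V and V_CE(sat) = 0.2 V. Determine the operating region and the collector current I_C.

cutoff; I_C ≈ 0

V_BB = 0.59 V ≤ V_BE(on) = 0.7 V, so the base-emitter junction is not forward biased.
The transistor is in cutoff: I_B = I_C = 0.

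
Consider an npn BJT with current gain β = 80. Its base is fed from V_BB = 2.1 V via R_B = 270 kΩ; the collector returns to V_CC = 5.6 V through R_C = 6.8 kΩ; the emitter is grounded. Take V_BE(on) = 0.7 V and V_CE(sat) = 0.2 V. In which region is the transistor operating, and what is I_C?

active; I_C ≈ 0.41 mA

Assume active. Base-emitter loop: I_B = (V_BB − V_BE)/R_B = (2.1 − 0.7)/270 = 0.00519 mA.
I_C = β·I_B = 80×0.00519 = 0.415 mA.
V_CE = V_CC − I_C·R_C = 5.6 − 0.415×6.8 = 2.78 V > V_CE(sat), so the active-region assumption holds.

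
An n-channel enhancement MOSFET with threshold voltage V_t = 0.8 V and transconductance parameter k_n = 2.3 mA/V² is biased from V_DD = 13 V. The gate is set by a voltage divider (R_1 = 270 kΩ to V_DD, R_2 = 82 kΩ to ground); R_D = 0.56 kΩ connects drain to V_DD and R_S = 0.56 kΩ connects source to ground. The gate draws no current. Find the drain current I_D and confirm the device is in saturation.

I_D ≈ 1.8 mA

V_G = V_DD·R_2/(R_1+R_2) = 13×82/352 = 3.03 V.
Assume saturation: I_D = (k_n/2)(V_GS − V_t)² with V_GS = V_G − I_D·R_S = 3.03 − 0.56·I_D.
Substituting gives 0.361·I_D² − 3.87·I_D + 5.71 = 0, with roots I_D = 1.77 or 8.97 mA.
The root I_D = 8.97 mA gives V_GS = -1.99 V ≤ V_t, so take I_D = 1.77 mA.
Then V_GS = 2.04 V and V_DS = V_DD − I_D(R_D+R_S) = 13 − 1.77×1.12 = 11 V.
Saturation requires V_DS ≥ V_GS − V_t = 1.24 V; 11 ≥ 1.24 ✓.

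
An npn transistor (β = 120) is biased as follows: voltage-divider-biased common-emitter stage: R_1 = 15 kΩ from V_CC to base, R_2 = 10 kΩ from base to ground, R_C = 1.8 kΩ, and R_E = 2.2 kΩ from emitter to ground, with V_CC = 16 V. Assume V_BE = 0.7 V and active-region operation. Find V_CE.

Thevenize the base divider: V_Th = V_CC·R_2/(R_1+R_2) = 16×10/25 = 6.4 V, R_Th = R_1‖R_2 = 6 kΩ.
Base-emitter loop: V_Th = I_B·R_Th + V_BE + (β+1)I_B·R_E, so I_B = (6.4 − 0.7) / (6 + 121×2.2) = 0.0209 mA.
I_C = β·I_B = 120×0.0209 = 2.51 mA, and I_E = (β+1)I_B = 2.53 mA.
V_CE = V_CC − I_C·R_C − I_E·R_E = 16 − 2.51×1.8 − 2.53×2.2 = 5.9 V.
V_CE = 5.9 V > 0.2 V confirms active-region operation.

V_CE ≈ 5.9 V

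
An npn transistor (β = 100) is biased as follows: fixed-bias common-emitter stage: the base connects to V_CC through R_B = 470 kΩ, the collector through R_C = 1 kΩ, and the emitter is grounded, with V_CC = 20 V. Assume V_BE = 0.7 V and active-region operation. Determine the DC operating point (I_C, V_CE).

Base loop: V_CC = I_B·R_B + V_BE, so I_B = (20 − 0.7)/470 kΩ = 0.0411 mA.
In the active region I_C = β·I_B = 100 × 0.0411 = 4.11 mA.
Collector loop: V_CE = V_CC − I_C·R_C = 20 − 4.11×1 = 15.9 V.
Since V_CE = 15.9 V > V_CE(sat) ≈ 0.2 V, the transistor is in the active region as assumed.

I_C ≈ 4.1 mA, V_CE ≈ 16 V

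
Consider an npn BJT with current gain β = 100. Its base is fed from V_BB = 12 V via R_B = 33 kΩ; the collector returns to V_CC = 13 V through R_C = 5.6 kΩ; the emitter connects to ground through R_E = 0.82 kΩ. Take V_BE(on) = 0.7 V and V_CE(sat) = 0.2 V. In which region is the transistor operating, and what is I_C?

saturation; I_C ≈ 2 mA

Assume active: I_B = (12 − 0.7)/(33 + 101×0.82) = 0.0976 mA, I_C = β·I_B = 9.76 mA.
Then V_CE = 13 − 9.76×5.6 − 9.85×0.82 = -49.7 V < 0.2 V — the active assumption fails.
Re-solve with V_CE = 0.2 V. KCL at the emitter: V_E/R_E = (V_BB−0.7−V_E)/R_B + (V_CC−0.2−V_E)/R_C, giving V_E = 1.84 V.
I_C = (V_CC − 0.2 − V_E)/R_C = (12.8 − 1.84)/5.6 = 1.96 mA.
Check: I_B = (11.3 − 1.84)/33 = 0.287 mA, and β·I_B = 28.7 mA > I_C, confirming saturation.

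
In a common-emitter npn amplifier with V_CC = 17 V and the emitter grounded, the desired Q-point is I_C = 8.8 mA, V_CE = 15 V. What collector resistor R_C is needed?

Collector loop: V_CC = I_C·R_C + V_CE.
R_C = (V_CC − V_CE)/I_C = (17 − 15)/8.8 = 0.227 kΩ.

R_C ≈ 0.23 kΩ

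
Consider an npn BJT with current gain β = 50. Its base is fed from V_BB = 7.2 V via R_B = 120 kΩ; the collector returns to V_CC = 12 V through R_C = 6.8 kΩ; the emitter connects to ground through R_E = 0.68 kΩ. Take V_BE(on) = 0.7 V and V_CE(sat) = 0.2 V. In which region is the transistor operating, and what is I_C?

saturation; I_C ≈ 1.6 mA

Assume active: I_B = (7.2 − 0.7)/(120 + 51×0.68) = 0.042 mA, I_C = β·I_B = 2.1 mA.
Then V_CE = 12 − 2.1×6.8 − 2.14×0.68 = -3.74 V < 0.2 V — the active assumption fails.
Re-solve with V_CE = 0.2 V. KCL at the emitter: V_E/R_E = (V_BB−0.7−V_E)/R_B + (V_CC−0.2−V_E)/R_C, giving V_E = 1.1 V.
I_C = (V_CC − 0.2 − V_E)/R_C = (11.8 − 1.1)/6.8 = 1.57 mA.
Check: I_B = (6.5 − 1.1)/120 = 0.045 mA, and β·I_B = 2.25 mA > I_C, confirming saturation.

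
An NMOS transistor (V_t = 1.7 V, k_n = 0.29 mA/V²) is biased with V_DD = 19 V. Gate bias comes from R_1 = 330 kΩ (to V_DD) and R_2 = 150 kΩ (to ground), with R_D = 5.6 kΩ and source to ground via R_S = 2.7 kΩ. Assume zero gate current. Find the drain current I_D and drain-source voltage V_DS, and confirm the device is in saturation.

I_D ≈ 0.74 mA, V_DS ≈ 13 V

V_G = V_DD·R_2/(R_1+R_2) = 19×150/480 = 5.94 V.
Assume saturation: I_D = (k_n/2)(V_GS − V_t)² with V_GS = V_G − I_D·R_S = 5.94 − 2.7·I_D.
Substituting gives 1.06·I_D² − 4.32·I_D + 2.6 = 0, with roots I_D = 0.735 or 3.35 mA.
The root I_D = 3.35 mA gives V_GS = -3.11 V ≤ V_t, so take I_D = 0.735 mA.
Then V_GS = 3.95 V and V_DS = V_DD − I_D(R_D+R_S) = 19 − 0.735×8.3 = 12.9 V.
Saturation requires V_DS ≥ V_GS − V_t = 2.25 V; 12.9 ≥ 2.25 ✓.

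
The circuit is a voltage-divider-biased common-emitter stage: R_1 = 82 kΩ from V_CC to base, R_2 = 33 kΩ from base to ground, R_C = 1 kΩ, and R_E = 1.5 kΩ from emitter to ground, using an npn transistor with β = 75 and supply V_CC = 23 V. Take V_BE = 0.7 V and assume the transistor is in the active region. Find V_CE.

Thevenize the base divider: V_Th = V_CC·R_2/(R_1+R_2) = 23×33/115 = 6.6 V, R_Th = R_1‖R_2 = 23.5 kΩ.
Base-emitter loop: V_Th = I_B·R_Th + V_BE + (β+1)I_B·R_E, so I_B = (6.6 − 0.7) / (23.5 + 76×1.5) = 0.0429 mA.
I_C = β·I_B = 75×0.0429 = 3.22 mA, and I_E = (β+1)I_B = 3.26 mA.
V_CE = V_CC − I_C·R_C − I_E·R_E = 23 − 3.22×1 − 3.26×1.5 = 14.9 V.
V_CE = 14.9 V > 0.2 V confirms active-region operation.

V_CE ≈ 15 V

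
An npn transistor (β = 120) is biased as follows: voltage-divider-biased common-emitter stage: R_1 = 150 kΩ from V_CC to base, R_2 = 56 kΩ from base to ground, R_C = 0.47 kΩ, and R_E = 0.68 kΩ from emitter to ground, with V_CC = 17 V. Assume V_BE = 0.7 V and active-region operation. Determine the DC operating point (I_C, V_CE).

Thevenize the base divider: V_Th = V_CC·R_2/(R_1+R_2) = 17×56/206 = 4.62 V, R_Th = R_1‖R_2 = 40.8 kΩ.
Base-emitter loop: V_Th = I_B·R_Th + V_BE + (β+1)I_B·R_E, so I_B = (4.62 − 0.7) / (40.8 + 121×0.68) = 0.0319 mA.
I_C = β·I_B = 120×0.0319 = 3.82 mA, and I_E = (β+1)I_B = 3.86 mA.
V_CE = V_CC − I_C·R_C − I_E·R_E = 17 − 3.82×0.47 − 3.86×0.68 = 12.6 V.
V_CE = 12.6 V > 0.2 V confirms active-region operation.

I_C ≈ 3.8 mA, V_CE ≈ 13 V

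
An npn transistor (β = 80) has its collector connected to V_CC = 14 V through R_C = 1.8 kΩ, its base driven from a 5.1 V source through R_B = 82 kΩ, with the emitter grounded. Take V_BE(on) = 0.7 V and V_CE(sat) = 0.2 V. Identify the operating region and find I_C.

active; I_C ≈ 4.3 mA

Assume active. Base-emitter loop: I_B = (V_BB − V_BE)/R_B = (5.1 − 0.7)/82 = 0.0537 mA.
I_C = β·I_B = 80×0.0537 = 4.29 mA.
V_CE = V_CC − I_C·R_C = 14 − 4.29×1.8 = 6.27 V > V_CE(sat), so the active-region assumption holds.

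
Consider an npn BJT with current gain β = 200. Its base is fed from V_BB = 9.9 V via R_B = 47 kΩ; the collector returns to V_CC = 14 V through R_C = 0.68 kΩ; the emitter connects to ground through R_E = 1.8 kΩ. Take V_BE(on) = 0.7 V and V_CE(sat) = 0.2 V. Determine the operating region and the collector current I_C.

active; I_C ≈ 4.5 mA

Assume active. Base-emitter loop: I_B = (V_BB − V_BE)/(R_B + (β+1)R_E) = (9.9 − 0.7)/(47 + 201×1.8) = 0.0225 mA.
I_C = β·I_B = 200×0.0225 = 4.5 mA.
V_CE = V_CC − I_C·R_C − I_E·R_E = 14 − 4.5×0.68 − 4.52×1.8 = 2.8 V > V_CE(sat), so the active-region assumption holds.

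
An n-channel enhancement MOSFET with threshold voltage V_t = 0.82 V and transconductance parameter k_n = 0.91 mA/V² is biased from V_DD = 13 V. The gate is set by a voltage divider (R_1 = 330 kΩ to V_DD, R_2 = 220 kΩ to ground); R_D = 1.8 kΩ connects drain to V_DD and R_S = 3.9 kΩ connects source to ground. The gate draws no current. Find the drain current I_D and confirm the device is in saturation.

I_D ≈ 0.79 mA

V_G = V_DD·R_2/(R_1+R_2) = 13×220/550 = 5.2 V.
Assume saturation: I_D = (k_n/2)(V_GS − V_t)² with V_GS = V_G − I_D·R_S = 5.2 − 3.9·I_D.
Substituting gives 6.92·I_D² − 16.5·I_D + 8.73 = 0, with roots I_D = 0.786 or 1.6 mA.
The root I_D = 1.6 mA gives V_GS = -1.06 V ≤ V_t, so take I_D = 0.786 mA.
Then V_GS = 2.13 V and V_DS = V_DD − I_D(R_D+R_S) = 13 − 0.786×5.7 = 8.52 V.
Saturation requires V_DS ≥ V_GS − V_t = 1.31 V; 8.52 ≥ 1.31 ✓.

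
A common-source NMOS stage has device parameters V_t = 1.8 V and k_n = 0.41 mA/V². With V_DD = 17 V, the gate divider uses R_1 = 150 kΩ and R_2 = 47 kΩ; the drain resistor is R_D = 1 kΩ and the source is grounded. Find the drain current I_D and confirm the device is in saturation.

V_G = V_DD·R_2/(R_1+R_2) = 17×47/197 = 4.06 V. With the source grounded, V_GS = V_G = 4.06 V.
Assume saturation: I_D = (k_n/2)(V_GS − V_t)² = (0.41/2)×(4.06 − 1.8)² = 0.205×2.26² = 1.04 mA.
V_DS = V_DD − I_D·R_D = 17 − 1.04×1 = 16 V.
Saturation requires V_DS ≥ V_GS − V_t = 2.26 V; 16 ≥ 2.26 ✓.

I_D ≈ 1 mA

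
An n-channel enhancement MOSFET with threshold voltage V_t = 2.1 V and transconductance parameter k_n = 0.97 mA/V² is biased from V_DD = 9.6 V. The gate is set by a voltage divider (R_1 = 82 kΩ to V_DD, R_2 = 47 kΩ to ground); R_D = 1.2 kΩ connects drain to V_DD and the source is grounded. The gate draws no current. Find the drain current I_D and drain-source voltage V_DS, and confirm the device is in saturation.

V_G = V_DD·R_2/(R_1+R_2) = 9.6×47/129 = 3.5 V. With the source grounded, V_GS = V_G = 3.5 V.
Assume saturation: I_D = (k_n/2)(V_GS − V_t)² = (0.97/2)×(3.5 − 2.1)² = 0.485×1.4² = 0.947 mA.
V_DS = V_DD − I_D·R_D = 9.6 − 0.947×1.2 = 8.46 V.
Saturation requires V_DS ≥ V_GS − V_t = 1.4 V; 8.46 ≥ 1.4 ✓.

I_D ≈ 0.95 mA, V_DS ≈ 8.5 V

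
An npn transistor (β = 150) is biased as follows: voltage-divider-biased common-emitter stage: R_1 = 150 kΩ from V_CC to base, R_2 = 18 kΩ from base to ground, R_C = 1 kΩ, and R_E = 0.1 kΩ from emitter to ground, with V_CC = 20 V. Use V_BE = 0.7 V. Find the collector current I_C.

I_C ≈ 6.9 mA

Thevenize the base divider: V_Th = V_CC·R_2/(R_1+R_2) = 20×18/168 = 2.14 V, R_Th = R_1‖R_2 = 16.1 kΩ.
Base-emitter loop: V_Th = I_B·R_Th + V_BE + (β+1)I_B·R_E, so I_B = (2.14 − 0.7) / (16.1 + 151×0.1) = 0.0463 mA.
I_C = β·I_B = 150×0.0463 = 6.94 mA, and I_E = (β+1)I_B = 6.99 mA.
V_CE = V_CC − I_C·R_C − I_E·R_E = 20 − 6.94×1 − 6.99×0.1 = 12.4 V.
V_CE = 12.4 V > 0.2 V confirms active-region operation.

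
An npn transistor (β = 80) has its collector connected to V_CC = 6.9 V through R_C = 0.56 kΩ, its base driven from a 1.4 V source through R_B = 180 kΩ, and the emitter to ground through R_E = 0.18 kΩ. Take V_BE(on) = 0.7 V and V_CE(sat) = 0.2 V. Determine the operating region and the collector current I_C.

Assume active. Base-emitter loop: I_B = (V_BB − V_BE)/(R_B + (β+1)R_E) = (1.4 − 0.7)/(180 + 81×0.18) = 0.0036 mA.
I_C = β·I_B = 80×0.0036 = 0.288 mA.
V_CE = V_CC − I_C·R_C − I_E·R_E = 6.9 − 0.288×0.56 − 0.291×0.18 = 6.69 V > V_CE(sat), so the active-region assumption holds.

active; I_C ≈ 0.29 mA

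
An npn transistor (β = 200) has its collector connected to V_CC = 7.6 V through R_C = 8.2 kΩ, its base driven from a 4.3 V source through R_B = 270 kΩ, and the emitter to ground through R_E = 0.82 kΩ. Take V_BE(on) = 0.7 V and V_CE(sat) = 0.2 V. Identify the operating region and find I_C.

Assume active: I_B = (4.3 − 0.7)/(270 + 201×0.82) = 0.00828 mA, I_C = β·I_B = 1.66 mA.
Then V_CE = 7.6 − 1.66×8.2 − 1.66×0.82 = -7.34 V < 0.2 V — the active assumption fails.
Re-solve with V_CE = 0.2 V. KCL at the emitter: V_E/R_E = (V_BB−0.7−V_E)/R_B + (V_CC−0.2−V_E)/R_C, giving V_E = 0.681 V.
I_C = (V_CC − 0.2 − V_E)/R_C = (7.4 − 0.681)/8.2 = 0.819 mA.
Check: I_B = (3.6 − 0.681)/270 = 0.0108 mA, and β·I_B = 2.16 mA > I_C, confirming saturation.

saturation; I_C ≈ 0.82 mA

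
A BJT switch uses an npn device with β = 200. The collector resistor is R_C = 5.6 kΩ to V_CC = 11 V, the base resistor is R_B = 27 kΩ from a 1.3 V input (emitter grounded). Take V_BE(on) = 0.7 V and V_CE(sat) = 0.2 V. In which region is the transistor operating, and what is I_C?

Assume active: I_B = (1.3 − 0.7)/27 = 0.0222 mA, giving I_C = β·I_B = 4.44 mA.
But then V_CE = 11 − 4.44×5.6 = -13.9 V < V_CE(sat) = 0.2 V — impossible in the active region.
So the transistor is saturated. With V_CE = 0.2 V, I_C = (V_CC − 0.2)/R_C = 10.8/5.6 = 1.93 mA.
Check: β·I_B = 4.44 mA > I_C = 1.93 mA, confirming saturation.

saturation; I_C ≈ 1.9 mA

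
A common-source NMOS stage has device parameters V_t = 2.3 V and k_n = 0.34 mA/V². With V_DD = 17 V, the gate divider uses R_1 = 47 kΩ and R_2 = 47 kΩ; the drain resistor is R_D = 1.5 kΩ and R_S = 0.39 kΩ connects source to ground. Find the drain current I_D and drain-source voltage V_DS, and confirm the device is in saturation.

V_G = V_DD·R_2/(R_1+R_2) = 17×47/94 = 8.5 V.
Assume saturation: I_D = (k_n/2)(V_GS − V_t)² with V_GS = V_G − I_D·R_S = 8.5 − 0.39·I_D.
Substituting gives 0.0259·I_D² − 1.82·I_D + 6.53 = 0, with roots I_D = 3.79 or 66.7 mA.
The root I_D = 66.7 mA gives V_GS = -17.5 V ≤ V_t, so take I_D = 3.79 mA.
Then V_GS = 7.02 V and V_DS = V_DD − I_D(R_D+R_S) = 17 − 3.79×1.89 = 9.84 V.
Saturation requires V_DS ≥ V_GS − V_t = 4.72 V; 9.84 ≥ 4.72 ✓.

I_D ≈ 3.8 mA, V_DS ≈ 9.8 V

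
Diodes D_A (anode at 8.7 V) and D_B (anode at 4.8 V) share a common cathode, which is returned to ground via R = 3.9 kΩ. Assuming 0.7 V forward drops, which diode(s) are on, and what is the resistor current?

Assume both conduct. Then node N would need to be at both 8.7−0.7 = 8 V and 4.8−0.7 = 4.1 V, which is impossible.
Assume only D_A conducts: V_N = 8.7 − 0.7 = 8 V, so I_R = 8/3.9 = 2.05 mA.
Check D_B: its anode-to-cathode voltage is 4.8 − 8 = -3.2 V < 0.7 V, so it is off. The assumption is consistent.

Only D_A conducts; I_R ≈ 2.1 mA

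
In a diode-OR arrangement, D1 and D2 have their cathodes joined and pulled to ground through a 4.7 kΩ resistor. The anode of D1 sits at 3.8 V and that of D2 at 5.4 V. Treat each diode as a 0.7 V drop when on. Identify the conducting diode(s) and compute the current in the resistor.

Only D2 conducts; I_R ≈ 1 mA

Assume both conduct. Then node N would need to be at both 3.8−0.7 = 3.1 V and 5.4−0.7 = 4.7 V, which is impossible.
Assume only D2 conducts: V_N = 5.4 − 0.7 = 4.7 V, so I_R = 4.7/4.7 = 1 mA.
Check D1: its anode-to-cathode voltage is 3.8 − 4.7 = -0.9 V < 0.7 V, so it is off. The assumption is consistent.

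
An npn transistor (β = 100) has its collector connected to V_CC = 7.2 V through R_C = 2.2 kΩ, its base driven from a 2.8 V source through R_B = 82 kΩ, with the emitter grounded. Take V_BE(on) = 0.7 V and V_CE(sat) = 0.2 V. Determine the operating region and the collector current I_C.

Assume active. Base-emitter loop: I_B = (V_BB − V_BE)/R_B = (2.8 − 0.7)/82 = 0.0256 mA.
I_C = β·I_B = 100×0.0256 = 2.56 mA.
V_CE = V_CC − I_C·R_C = 7.2 − 2.56×2.2 = 1.57 V > V_CE(sat), so the active-region assumption holds.

active; I_C ≈ 2.6 mA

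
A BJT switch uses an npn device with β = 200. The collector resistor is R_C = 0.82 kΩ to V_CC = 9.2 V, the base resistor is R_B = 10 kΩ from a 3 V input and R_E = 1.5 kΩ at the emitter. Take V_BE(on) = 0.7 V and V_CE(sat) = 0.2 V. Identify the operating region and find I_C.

Assume active. Base-emitter loop: I_B = (V_BB − V_BE)/(R_B + (β+1)R_E) = (3 − 0.7)/(10 + 201×1.5) = 0.00738 mA.
I_C = β·I_B = 200×0.00738 = 1.48 mA.
V_CE = V_CC − I_C·R_C − I_E·R_E = 9.2 − 1.48×0.82 − 1.48×1.5 = 5.76 V > V_CE(sat), so the active-region assumption holds.

active; I_C ≈ 1.5 mA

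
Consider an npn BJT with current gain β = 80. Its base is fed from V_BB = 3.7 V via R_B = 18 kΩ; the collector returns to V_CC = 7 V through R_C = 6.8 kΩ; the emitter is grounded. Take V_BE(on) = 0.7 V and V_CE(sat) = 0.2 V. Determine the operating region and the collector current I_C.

saturation; I_C ≈ 1 mA

Assume active: I_B = (3.7 − 0.7)/18 = 0.167 mA, giving I_C = β·I_B = 13.3 mA.
But then V_CE = 7 − 13.3×6.8 = -83.7 V < V_CE(sat) = 0.2 V — impossible in the active region.
So the transistor is saturated. With V_CE = 0.2 V, I_C = (V_CC − 0.2)/R_C = 6.8/6.8 = 1 mA.
Check: β·I_B = 13.3 mA > I_C = 1 mA, confirming saturation.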